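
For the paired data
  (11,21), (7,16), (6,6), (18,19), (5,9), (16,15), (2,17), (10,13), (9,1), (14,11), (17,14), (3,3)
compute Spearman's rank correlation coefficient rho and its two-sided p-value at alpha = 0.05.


Step 1: Rank x and y separately (midranks; no ties here).
rank(x): 11->8, 7->5, 6->4, 18->12, 5->3, 16->10, 2->1, 10->7, 9->6, 14->9, 17->11, 3->2
rank(y): 21->12, 16->9, 6->3, 19->11, 9->4, 15->8, 17->10, 13->6, 1->1, 11->5, 14->7, 3->2
Step 2: d_i = R_x(i) - R_y(i); compute d_i^2.
  (8-12)^2=16, (5-9)^2=16, (4-3)^2=1, (12-11)^2=1, (3-4)^2=1, (10-8)^2=4, (1-10)^2=81, (7-6)^2=1, (6-1)^2=25, (9-5)^2=16, (11-7)^2=16, (2-2)^2=0
sum(d^2) = 178.
Step 3: rho = 1 - 6*178 / (12*(12^2 - 1)) = 1 - 1068/1716 = 0.377622.
Step 4: Under H0, t = rho * sqrt((n-2)/(1-rho^2)) = 1.2896 ~ t(10).
Step 5: Two-sided p-value from the t-distribution with 10 df = 0.226206.
Step 6: alpha = 0.05. fail to reject H0.

rho = 0.3776, p = 0.226206, fail to reject H0 at alpha = 0.05.


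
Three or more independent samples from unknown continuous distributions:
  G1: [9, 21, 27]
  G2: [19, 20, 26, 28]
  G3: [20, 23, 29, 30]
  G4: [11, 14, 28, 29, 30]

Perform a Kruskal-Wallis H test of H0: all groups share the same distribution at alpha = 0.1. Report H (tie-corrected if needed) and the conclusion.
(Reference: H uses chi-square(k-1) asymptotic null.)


Step 1: Combine all N = 16 observations and assign midranks.
sorted (value, group, rank): (9,G1,1), (11,G4,2), (14,G4,3), (19,G2,4), (20,G2,5.5), (20,G3,5.5), (21,G1,7), (23,G3,8), (26,G2,9), (27,G1,10), (28,G2,11.5), (28,G4,11.5), (29,G3,13.5), (29,G4,13.5), (30,G3,15.5), (30,G4,15.5)
Step 2: Sum ranks within each group.
R_1 = 18 (n_1 = 3)
R_2 = 30 (n_2 = 4)
R_3 = 42.5 (n_3 = 4)
R_4 = 45.5 (n_4 = 5)
Step 3: H = 12/(N(N+1)) * sum(R_i^2/n_i) - 3(N+1)
     = 12/(16*17) * (18^2/3 + 30^2/4 + 42.5^2/4 + 45.5^2/5) - 3*17
     = 0.044118 * 1198.61 - 51
     = 1.879963.
Step 4: Ties present; correction factor C = 1 - 24/(16^3 - 16) = 0.994118. Corrected H = 1.879963 / 0.994118 = 1.891087.
Step 5: Under H0, H ~ chi^2(3); p-value = 0.595317.
Step 6: alpha = 0.1. fail to reject H0.

H = 1.8911, df = 3, p = 0.595317, fail to reject H0.


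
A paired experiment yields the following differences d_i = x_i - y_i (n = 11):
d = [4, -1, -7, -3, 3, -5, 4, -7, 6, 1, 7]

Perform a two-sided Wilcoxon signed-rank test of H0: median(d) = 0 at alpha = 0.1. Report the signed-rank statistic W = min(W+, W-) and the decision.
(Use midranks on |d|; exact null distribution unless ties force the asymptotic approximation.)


Step 1: Drop any zero differences (none here) and take |d_i|.
|d| = [4, 1, 7, 3, 3, 5, 4, 7, 6, 1, 7]
Step 2: Midrank |d_i| (ties get averaged ranks).
ranks: |4|->5.5, |1|->1.5, |7|->10, |3|->3.5, |3|->3.5, |5|->7, |4|->5.5, |7|->10, |6|->8, |1|->1.5, |7|->10
Step 3: Attach original signs; sum ranks with positive sign and with negative sign.
W+ = 5.5 + 3.5 + 5.5 + 8 + 1.5 + 10 = 34
W- = 1.5 + 10 + 3.5 + 7 + 10 = 32
(Check: W+ + W- = 66 should equal n(n+1)/2 = 66.)
Step 4: Test statistic W = min(W+, W-) = 32.
Step 5: Ties in |d|, so use the tie-corrected normal approximation.
        E[W] = n(n+1)/4 = 11*12/4 = 33.
        Tie groups: |d|=1 (t=2), |d|=3 (t=2), |d|=4 (t=2), |d|=7 (t=3); sum(t^3 - t) = 42.
        Var[W] = n(n+1)(2n+1)/24 - sum(t^3-t)/48 = 3036/24 - 42/48 = 125.625.
        z = (W - E[W]) / sqrt(Var[W]) = (32 - 33) / 11.2083 = -0.0892.
        Two-sided p = 2*Phi(z) = 0.928907.
Step 6: alpha = 0.1. fail to reject H0.

W+ = 34, W- = 32, W = min = 32, p = 0.928907, fail to reject H0.


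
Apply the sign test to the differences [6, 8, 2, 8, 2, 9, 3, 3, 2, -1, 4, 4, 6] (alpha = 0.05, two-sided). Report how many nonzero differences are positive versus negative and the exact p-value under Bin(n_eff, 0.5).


Step 1: Discard zero differences. Original n = 13; n_eff = number of nonzero differences = 13.
Nonzero differences (with sign): +6, +8, +2, +8, +2, +9, +3, +3, +2, -1, +4, +4, +6
Step 2: Count signs: positive = 12, negative = 1.
Step 3: Under H0: P(positive) = 0.5, so the number of positives S ~ Bin(13, 0.5).
Step 4: Two-sided exact p-value = sum of Bin(13,0.5) probabilities at or below the observed probability = 0.003418.
Step 5: alpha = 0.05. reject H0.

n_eff = 13, pos = 12, neg = 1, p = 0.003418, reject H0.


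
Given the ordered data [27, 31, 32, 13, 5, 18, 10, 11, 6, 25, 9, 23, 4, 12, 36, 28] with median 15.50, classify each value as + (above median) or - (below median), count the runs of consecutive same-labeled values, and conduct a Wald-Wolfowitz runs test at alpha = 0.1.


Step 1: Compute median = 15.50; label A = above, B = below.
Labels in order: AAABBABBBABABBAA  (n_A = 8, n_B = 8)
Step 2: Count runs R = 9.
Step 3: Under H0 (random ordering), E[R] = 2*n_A*n_B/(n_A+n_B) + 1 = 2*8*8/16 + 1 = 9.0000.
        Var[R] = 2*n_A*n_B*(2*n_A*n_B - n_A - n_B) / ((n_A+n_B)^2 * (n_A+n_B-1)) = 14336/3840 = 3.7333.
        SD[R] = 1.9322.
Step 4: R = E[R], so z = 0 with no continuity correction.
Step 5: Two-sided p-value via normal approximation = 2*(1 - Phi(|z|)) = 1.000000.
Step 6: alpha = 0.1. fail to reject H0.

R = 9, z = 0.0000, p = 1.000000, fail to reject H0.


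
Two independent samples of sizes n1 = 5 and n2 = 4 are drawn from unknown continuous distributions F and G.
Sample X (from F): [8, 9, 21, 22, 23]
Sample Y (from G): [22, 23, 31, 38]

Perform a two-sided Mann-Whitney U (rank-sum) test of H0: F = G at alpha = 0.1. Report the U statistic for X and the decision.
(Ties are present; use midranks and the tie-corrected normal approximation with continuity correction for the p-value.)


Step 1: Combine and sort all 9 observations; assign midranks.
sorted (value, group): (8,X), (9,X), (21,X), (22,X), (22,Y), (23,X), (23,Y), (31,Y), (38,Y)
ranks: 8->1, 9->2, 21->3, 22->4.5, 22->4.5, 23->6.5, 23->6.5, 31->8, 38->9
Step 2: Rank sum for X: R1 = 1 + 2 + 3 + 4.5 + 6.5 = 17.
Step 3: U_X = R1 - n1(n1+1)/2 = 17 - 5*6/2 = 17 - 15 = 2.
       U_Y = n1*n2 - U_X = 20 - 2 = 18.
Step 4: Ties are present, so use the tie-corrected normal approximation (with continuity correction) for the p-value.
Step 5: p-value = 0.063937; compare to alpha = 0.1. reject H0.

U_X = 2, p = 0.063937, reject H0 at alpha = 0.1.


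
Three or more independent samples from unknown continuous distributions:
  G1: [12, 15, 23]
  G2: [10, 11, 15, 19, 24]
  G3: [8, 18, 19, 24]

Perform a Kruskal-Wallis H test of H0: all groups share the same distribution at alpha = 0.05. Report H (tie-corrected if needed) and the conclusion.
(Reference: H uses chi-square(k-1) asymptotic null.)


Step 1: Combine all N = 12 observations and assign midranks.
sorted (value, group, rank): (8,G3,1), (10,G2,2), (11,G2,3), (12,G1,4), (15,G1,5.5), (15,G2,5.5), (18,G3,7), (19,G2,8.5), (19,G3,8.5), (23,G1,10), (24,G2,11.5), (24,G3,11.5)
Step 2: Sum ranks within each group.
R_1 = 19.5 (n_1 = 3)
R_2 = 30.5 (n_2 = 5)
R_3 = 28 (n_3 = 4)
Step 3: H = 12/(N(N+1)) * sum(R_i^2/n_i) - 3(N+1)
     = 12/(12*13) * (19.5^2/3 + 30.5^2/5 + 28^2/4) - 3*13
     = 0.076923 * 508.8 - 39
     = 0.138462.
Step 4: Ties present; correction factor C = 1 - 18/(12^3 - 12) = 0.989510. Corrected H = 0.138462 / 0.989510 = 0.139929.
Step 5: Under H0, H ~ chi^2(2); p-value = 0.932427.
Step 6: alpha = 0.05. fail to reject H0.

H = 0.1399, df = 2, p = 0.932427, fail to reject H0.


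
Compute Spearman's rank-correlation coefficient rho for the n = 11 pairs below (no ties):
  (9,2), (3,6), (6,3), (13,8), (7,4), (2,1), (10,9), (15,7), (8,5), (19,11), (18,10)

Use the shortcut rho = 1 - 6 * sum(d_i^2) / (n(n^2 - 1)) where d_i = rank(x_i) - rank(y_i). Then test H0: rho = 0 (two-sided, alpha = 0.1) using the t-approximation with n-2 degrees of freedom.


Step 1: Rank x and y separately (midranks; no ties here).
rank(x): 9->6, 3->2, 6->3, 13->8, 7->4, 2->1, 10->7, 15->9, 8->5, 19->11, 18->10
rank(y): 2->2, 6->6, 3->3, 8->8, 4->4, 1->1, 9->9, 7->7, 5->5, 11->11, 10->10
Step 2: d_i = R_x(i) - R_y(i); compute d_i^2.
  (6-2)^2=16, (2-6)^2=16, (3-3)^2=0, (8-8)^2=0, (4-4)^2=0, (1-1)^2=0, (7-9)^2=4, (9-7)^2=4, (5-5)^2=0, (11-11)^2=0, (10-10)^2=0
sum(d^2) = 40.
Step 3: rho = 1 - 6*40 / (11*(11^2 - 1)) = 1 - 240/1320 = 0.818182.
Step 4: Under H0, t = rho * sqrt((n-2)/(1-rho^2)) = 4.2691 ~ t(9).
Step 5: Two-sided p-value from the t-distribution with 9 df = 0.002083.
Step 6: alpha = 0.1. reject H0.

rho = 0.8182, p = 0.002083, reject H0 at alpha = 0.1.


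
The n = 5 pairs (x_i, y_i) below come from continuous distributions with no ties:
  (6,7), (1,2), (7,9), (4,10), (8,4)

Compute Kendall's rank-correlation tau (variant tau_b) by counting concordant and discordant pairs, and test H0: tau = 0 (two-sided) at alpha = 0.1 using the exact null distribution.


Step 1: Enumerate the 10 unordered pairs (i,j) with i<j and classify each by sign(x_j-x_i) * sign(y_j-y_i).
  (1,2):dx=-5,dy=-5->C; (1,3):dx=+1,dy=+2->C; (1,4):dx=-2,dy=+3->D; (1,5):dx=+2,dy=-3->D
  (2,3):dx=+6,dy=+7->C; (2,4):dx=+3,dy=+8->C; (2,5):dx=+7,dy=+2->C; (3,4):dx=-3,dy=+1->D
  (3,5):dx=+1,dy=-5->D; (4,5):dx=+4,dy=-6->D
Step 2: C = 5, D = 5, total pairs = 10.
Step 3: tau = (C - D)/(n(n-1)/2) = (5 - 5)/10 = 0.000000.
Step 4: Exact two-sided p-value (enumerate n! = 120 permutations of y under H0): p = 1.000000.
Step 5: alpha = 0.1. fail to reject H0.

tau_b = 0.0000 (C=5, D=5), p = 1.000000, fail to reject H0.


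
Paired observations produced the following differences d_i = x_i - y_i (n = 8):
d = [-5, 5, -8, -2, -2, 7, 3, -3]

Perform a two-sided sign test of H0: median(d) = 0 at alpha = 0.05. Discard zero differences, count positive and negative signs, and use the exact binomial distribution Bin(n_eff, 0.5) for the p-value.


Step 1: Discard zero differences. Original n = 8; n_eff = number of nonzero differences = 8.
Nonzero differences (with sign): -5, +5, -8, -2, -2, +7, +3, -3
Step 2: Count signs: positive = 3, negative = 5.
Step 3: Under H0: P(positive) = 0.5, so the number of positives S ~ Bin(8, 0.5).
Step 4: Two-sided exact p-value = sum of Bin(8,0.5) probabilities at or below the observed probability = 0.726562.
Step 5: alpha = 0.05. fail to reject H0.

n_eff = 8, pos = 3, neg = 5, p = 0.726562, fail to reject H0.


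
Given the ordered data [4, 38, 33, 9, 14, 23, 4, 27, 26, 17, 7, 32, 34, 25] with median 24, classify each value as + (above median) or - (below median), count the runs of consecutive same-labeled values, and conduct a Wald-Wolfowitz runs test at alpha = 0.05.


Step 1: Compute median = 24; label A = above, B = below.
Labels in order: BAABBBBAABBAAA  (n_A = 7, n_B = 7)
Step 2: Count runs R = 6.
Step 3: Under H0 (random ordering), E[R] = 2*n_A*n_B/(n_A+n_B) + 1 = 2*7*7/14 + 1 = 8.0000.
        Var[R] = 2*n_A*n_B*(2*n_A*n_B - n_A - n_B) / ((n_A+n_B)^2 * (n_A+n_B-1)) = 8232/2548 = 3.2308.
        SD[R] = 1.7974.
Step 4: Continuity-corrected z = (R + 0.5 - E[R]) / SD[R] = (6 + 0.5 - 8.0000) / 1.7974 = -0.8345.
Step 5: Two-sided p-value via normal approximation = 2*(1 - Phi(|z|)) = 0.403986.
Step 6: alpha = 0.05. fail to reject H0.

R = 6, z = -0.8345, p = 0.403986, fail to reject H0.


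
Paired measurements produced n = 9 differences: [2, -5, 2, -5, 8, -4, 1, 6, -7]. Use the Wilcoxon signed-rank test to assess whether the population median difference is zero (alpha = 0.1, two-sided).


Step 1: Drop any zero differences (none here) and take |d_i|.
|d| = [2, 5, 2, 5, 8, 4, 1, 6, 7]
Step 2: Midrank |d_i| (ties get averaged ranks).
ranks: |2|->2.5, |5|->5.5, |2|->2.5, |5|->5.5, |8|->9, |4|->4, |1|->1, |6|->7, |7|->8
Step 3: Attach original signs; sum ranks with positive sign and with negative sign.
W+ = 2.5 + 2.5 + 9 + 1 + 7 = 22
W- = 5.5 + 5.5 + 4 + 8 = 23
(Check: W+ + W- = 45 should equal n(n+1)/2 = 45.)
Step 4: Test statistic W = min(W+, W-) = 22.
Step 5: Ties in |d|, so use the tie-corrected normal approximation.
        E[W] = n(n+1)/4 = 9*10/4 = 22.5.
        Tie groups: |d|=2 (t=2), |d|=5 (t=2); sum(t^3 - t) = 12.
        Var[W] = n(n+1)(2n+1)/24 - sum(t^3-t)/48 = 1710/24 - 12/48 = 71.
        z = (W - E[W]) / sqrt(Var[W]) = (22 - 22.5) / 8.4261 = -0.0593.
        Two-sided p = 2*Phi(z) = 0.952682.
Step 6: alpha = 0.1. fail to reject H0.

W+ = 22, W- = 23, W = min = 22, p = 0.952682, fail to reject H0.


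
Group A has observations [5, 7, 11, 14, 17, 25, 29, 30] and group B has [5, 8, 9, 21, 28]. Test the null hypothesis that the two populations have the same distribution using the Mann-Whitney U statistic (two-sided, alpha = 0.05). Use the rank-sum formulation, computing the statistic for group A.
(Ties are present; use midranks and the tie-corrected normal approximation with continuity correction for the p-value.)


Step 1: Combine and sort all 13 observations; assign midranks.
sorted (value, group): (5,X), (5,Y), (7,X), (8,Y), (9,Y), (11,X), (14,X), (17,X), (21,Y), (25,X), (28,Y), (29,X), (30,X)
ranks: 5->1.5, 5->1.5, 7->3, 8->4, 9->5, 11->6, 14->7, 17->8, 21->9, 25->10, 28->11, 29->12, 30->13
Step 2: Rank sum for X: R1 = 1.5 + 3 + 6 + 7 + 8 + 10 + 12 + 13 = 60.5.
Step 3: U_X = R1 - n1(n1+1)/2 = 60.5 - 8*9/2 = 60.5 - 36 = 24.5.
       U_Y = n1*n2 - U_X = 40 - 24.5 = 15.5.
Step 4: Ties are present, so use the tie-corrected normal approximation (with continuity correction) for the p-value.
Step 5: p-value = 0.557643; compare to alpha = 0.05. fail to reject H0.

U_X = 24.5, p = 0.557643, fail to reject H0 at alpha = 0.05.


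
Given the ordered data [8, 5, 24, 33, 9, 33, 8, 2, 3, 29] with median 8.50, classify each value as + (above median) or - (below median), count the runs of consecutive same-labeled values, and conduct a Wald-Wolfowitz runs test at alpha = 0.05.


Step 1: Compute median = 8.50; label A = above, B = below.
Labels in order: BBAAAABBBA  (n_A = 5, n_B = 5)
Step 2: Count runs R = 4.
Step 3: Under H0 (random ordering), E[R] = 2*n_A*n_B/(n_A+n_B) + 1 = 2*5*5/10 + 1 = 6.0000.
        Var[R] = 2*n_A*n_B*(2*n_A*n_B - n_A - n_B) / ((n_A+n_B)^2 * (n_A+n_B-1)) = 2000/900 = 2.2222.
        SD[R] = 1.4907.
Step 4: Continuity-corrected z = (R + 0.5 - E[R]) / SD[R] = (4 + 0.5 - 6.0000) / 1.4907 = -1.0062.
Step 5: Two-sided p-value via normal approximation = 2*(1 - Phi(|z|)) = 0.314305.
Step 6: alpha = 0.05. fail to reject H0.

R = 4, z = -1.0062, p = 0.314305, fail to reject H0.


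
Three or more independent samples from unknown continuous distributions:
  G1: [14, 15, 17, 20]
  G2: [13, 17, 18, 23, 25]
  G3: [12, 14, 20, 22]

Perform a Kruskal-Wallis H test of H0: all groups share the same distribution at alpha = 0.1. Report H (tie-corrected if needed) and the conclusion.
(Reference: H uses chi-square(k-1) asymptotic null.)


Step 1: Combine all N = 13 observations and assign midranks.
sorted (value, group, rank): (12,G3,1), (13,G2,2), (14,G1,3.5), (14,G3,3.5), (15,G1,5), (17,G1,6.5), (17,G2,6.5), (18,G2,8), (20,G1,9.5), (20,G3,9.5), (22,G3,11), (23,G2,12), (25,G2,13)
Step 2: Sum ranks within each group.
R_1 = 24.5 (n_1 = 4)
R_2 = 41.5 (n_2 = 5)
R_3 = 25 (n_3 = 4)
Step 3: H = 12/(N(N+1)) * sum(R_i^2/n_i) - 3(N+1)
     = 12/(13*14) * (24.5^2/4 + 41.5^2/5 + 25^2/4) - 3*14
     = 0.065934 * 650.763 - 42
     = 0.907418.
Step 4: Ties present; correction factor C = 1 - 18/(13^3 - 13) = 0.991758. Corrected H = 0.907418 / 0.991758 = 0.914958.
Step 5: Under H0, H ~ chi^2(2); p-value = 0.632877.
Step 6: alpha = 0.1. fail to reject H0.

H = 0.9150, df = 2, p = 0.632877, fail to reject H0.


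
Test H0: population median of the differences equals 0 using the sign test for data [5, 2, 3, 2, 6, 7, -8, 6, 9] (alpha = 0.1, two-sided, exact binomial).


Step 1: Discard zero differences. Original n = 9; n_eff = number of nonzero differences = 9.
Nonzero differences (with sign): +5, +2, +3, +2, +6, +7, -8, +6, +9
Step 2: Count signs: positive = 8, negative = 1.
Step 3: Under H0: P(positive) = 0.5, so the number of positives S ~ Bin(9, 0.5).
Step 4: Two-sided exact p-value = sum of Bin(9,0.5) probabilities at or below the observed probability = 0.039062.
Step 5: alpha = 0.1. reject H0.

n_eff = 9, pos = 8, neg = 1, p = 0.039062, reject H0.


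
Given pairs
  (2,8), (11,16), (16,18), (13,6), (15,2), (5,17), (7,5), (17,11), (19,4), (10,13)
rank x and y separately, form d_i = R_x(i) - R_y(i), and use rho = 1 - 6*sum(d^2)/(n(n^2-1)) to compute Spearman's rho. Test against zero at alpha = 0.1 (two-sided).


Step 1: Rank x and y separately (midranks; no ties here).
rank(x): 2->1, 11->5, 16->8, 13->6, 15->7, 5->2, 7->3, 17->9, 19->10, 10->4
rank(y): 8->5, 16->8, 18->10, 6->4, 2->1, 17->9, 5->3, 11->6, 4->2, 13->7
Step 2: d_i = R_x(i) - R_y(i); compute d_i^2.
  (1-5)^2=16, (5-8)^2=9, (8-10)^2=4, (6-4)^2=4, (7-1)^2=36, (2-9)^2=49, (3-3)^2=0, (9-6)^2=9, (10-2)^2=64, (4-7)^2=9
sum(d^2) = 200.
Step 3: rho = 1 - 6*200 / (10*(10^2 - 1)) = 1 - 1200/990 = -0.212121.
Step 4: Under H0, t = rho * sqrt((n-2)/(1-rho^2)) = -0.6139 ~ t(8).
Step 5: Two-sided p-value from the t-distribution with 8 df = 0.556306.
Step 6: alpha = 0.1. fail to reject H0.

rho = -0.2121, p = 0.556306, fail to reject H0 at alpha = 0.1.


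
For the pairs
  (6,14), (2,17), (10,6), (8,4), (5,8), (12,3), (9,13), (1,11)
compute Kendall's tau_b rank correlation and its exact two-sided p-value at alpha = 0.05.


Step 1: Enumerate the 28 unordered pairs (i,j) with i<j and classify each by sign(x_j-x_i) * sign(y_j-y_i).
  (1,2):dx=-4,dy=+3->D; (1,3):dx=+4,dy=-8->D; (1,4):dx=+2,dy=-10->D; (1,5):dx=-1,dy=-6->C
  (1,6):dx=+6,dy=-11->D; (1,7):dx=+3,dy=-1->D; (1,8):dx=-5,dy=-3->C; (2,3):dx=+8,dy=-11->D
  (2,4):dx=+6,dy=-13->D; (2,5):dx=+3,dy=-9->D; (2,6):dx=+10,dy=-14->D; (2,7):dx=+7,dy=-4->D
  (2,8):dx=-1,dy=-6->C; (3,4):dx=-2,dy=-2->C; (3,5):dx=-5,dy=+2->D; (3,6):dx=+2,dy=-3->D
  (3,7):dx=-1,dy=+7->D; (3,8):dx=-9,dy=+5->D; (4,5):dx=-3,dy=+4->D; (4,6):dx=+4,dy=-1->D
  (4,7):dx=+1,dy=+9->C; (4,8):dx=-7,dy=+7->D; (5,6):dx=+7,dy=-5->D; (5,7):dx=+4,dy=+5->C
  (5,8):dx=-4,dy=+3->D; (6,7):dx=-3,dy=+10->D; (6,8):dx=-11,dy=+8->D; (7,8):dx=-8,dy=-2->C
Step 2: C = 7, D = 21, total pairs = 28.
Step 3: tau = (C - D)/(n(n-1)/2) = (7 - 21)/28 = -0.500000.
Step 4: Exact two-sided p-value (enumerate n! = 40320 permutations of y under H0): p = 0.108681.
Step 5: alpha = 0.05. fail to reject H0.

tau_b = -0.5000 (C=7, D=21), p = 0.108681, fail to reject H0.


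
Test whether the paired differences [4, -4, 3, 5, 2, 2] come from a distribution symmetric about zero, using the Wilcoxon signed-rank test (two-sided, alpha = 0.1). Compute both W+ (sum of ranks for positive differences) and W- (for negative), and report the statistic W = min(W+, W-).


Step 1: Drop any zero differences (none here) and take |d_i|.
|d| = [4, 4, 3, 5, 2, 2]
Step 2: Midrank |d_i| (ties get averaged ranks).
ranks: |4|->4.5, |4|->4.5, |3|->3, |5|->6, |2|->1.5, |2|->1.5
Step 3: Attach original signs; sum ranks with positive sign and with negative sign.
W+ = 4.5 + 3 + 6 + 1.5 + 1.5 = 16.5
W- = 4.5 = 4.5
(Check: W+ + W- = 21 should equal n(n+1)/2 = 21.)
Step 4: Test statistic W = min(W+, W-) = 4.5.
Step 5: Ties in |d|, so use the tie-corrected normal approximation.
        E[W] = n(n+1)/4 = 6*7/4 = 10.5.
        Tie groups: |d|=2 (t=2), |d|=4 (t=2); sum(t^3 - t) = 12.
        Var[W] = n(n+1)(2n+1)/24 - sum(t^3-t)/48 = 546/24 - 12/48 = 22.5.
        z = (W - E[W]) / sqrt(Var[W]) = (4.5 - 10.5) / 4.7434 = -1.2649.
        Two-sided p = 2*Phi(z) = 0.205903.
Step 6: alpha = 0.1. fail to reject H0.

W+ = 16.5, W- = 4.5, W = min = 4.5, p = 0.205903, fail to reject H0.


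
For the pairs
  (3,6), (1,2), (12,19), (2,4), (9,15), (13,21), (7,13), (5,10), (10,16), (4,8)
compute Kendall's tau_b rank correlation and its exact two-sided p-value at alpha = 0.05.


Step 1: Enumerate the 45 unordered pairs (i,j) with i<j and classify each by sign(x_j-x_i) * sign(y_j-y_i).
  (1,2):dx=-2,dy=-4->C; (1,3):dx=+9,dy=+13->C; (1,4):dx=-1,dy=-2->C; (1,5):dx=+6,dy=+9->C
  (1,6):dx=+10,dy=+15->C; (1,7):dx=+4,dy=+7->C; (1,8):dx=+2,dy=+4->C; (1,9):dx=+7,dy=+10->C
  (1,10):dx=+1,dy=+2->C; (2,3):dx=+11,dy=+17->C; (2,4):dx=+1,dy=+2->C; (2,5):dx=+8,dy=+13->C
  (2,6):dx=+12,dy=+19->C; (2,7):dx=+6,dy=+11->C; (2,8):dx=+4,dy=+8->C; (2,9):dx=+9,dy=+14->C
  (2,10):dx=+3,dy=+6->C; (3,4):dx=-10,dy=-15->C; (3,5):dx=-3,dy=-4->C; (3,6):dx=+1,dy=+2->C
  (3,7):dx=-5,dy=-6->C; (3,8):dx=-7,dy=-9->C; (3,9):dx=-2,dy=-3->C; (3,10):dx=-8,dy=-11->C
  (4,5):dx=+7,dy=+11->C; (4,6):dx=+11,dy=+17->C; (4,7):dx=+5,dy=+9->C; (4,8):dx=+3,dy=+6->C
  (4,9):dx=+8,dy=+12->C; (4,10):dx=+2,dy=+4->C; (5,6):dx=+4,dy=+6->C; (5,7):dx=-2,dy=-2->C
  (5,8):dx=-4,dy=-5->C; (5,9):dx=+1,dy=+1->C; (5,10):dx=-5,dy=-7->C; (6,7):dx=-6,dy=-8->C
  (6,8):dx=-8,dy=-11->C; (6,9):dx=-3,dy=-5->C; (6,10):dx=-9,dy=-13->C; (7,8):dx=-2,dy=-3->C
  (7,9):dx=+3,dy=+3->C; (7,10):dx=-3,dy=-5->C; (8,9):dx=+5,dy=+6->C; (8,10):dx=-1,dy=-2->C
  (9,10):dx=-6,dy=-8->C
Step 2: C = 45, D = 0, total pairs = 45.
Step 3: tau = (C - D)/(n(n-1)/2) = (45 - 0)/45 = 1.000000.
Step 4: Exact two-sided p-value (enumerate n! = 3628800 permutations of y under H0): p = 0.000001.
Step 5: alpha = 0.05. reject H0.

tau_b = 1.0000 (C=45, D=0), p = 0.000001, reject H0.


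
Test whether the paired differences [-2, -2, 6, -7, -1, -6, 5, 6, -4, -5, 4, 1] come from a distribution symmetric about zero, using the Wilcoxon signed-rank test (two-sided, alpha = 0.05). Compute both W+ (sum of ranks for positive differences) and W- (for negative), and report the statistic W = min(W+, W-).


Step 1: Drop any zero differences (none here) and take |d_i|.
|d| = [2, 2, 6, 7, 1, 6, 5, 6, 4, 5, 4, 1]
Step 2: Midrank |d_i| (ties get averaged ranks).
ranks: |2|->3.5, |2|->3.5, |6|->10, |7|->12, |1|->1.5, |6|->10, |5|->7.5, |6|->10, |4|->5.5, |5|->7.5, |4|->5.5, |1|->1.5
Step 3: Attach original signs; sum ranks with positive sign and with negative sign.
W+ = 10 + 7.5 + 10 + 5.5 + 1.5 = 34.5
W- = 3.5 + 3.5 + 12 + 1.5 + 10 + 5.5 + 7.5 = 43.5
(Check: W+ + W- = 78 should equal n(n+1)/2 = 78.)
Step 4: Test statistic W = min(W+, W-) = 34.5.
Step 5: Ties in |d|, so use the tie-corrected normal approximation.
        E[W] = n(n+1)/4 = 12*13/4 = 39.
        Tie groups: |d|=1 (t=2), |d|=2 (t=2), |d|=4 (t=2), |d|=5 (t=2), |d|=6 (t=3); sum(t^3 - t) = 48.
        Var[W] = n(n+1)(2n+1)/24 - sum(t^3-t)/48 = 3900/24 - 48/48 = 161.5.
        z = (W - E[W]) / sqrt(Var[W]) = (34.5 - 39) / 12.7083 = -0.3541.
        Two-sided p = 2*Phi(z) = 0.723264.
Step 6: alpha = 0.05. fail to reject H0.

W+ = 34.5, W- = 43.5, W = min = 34.5, p = 0.723264, fail to reject H0.


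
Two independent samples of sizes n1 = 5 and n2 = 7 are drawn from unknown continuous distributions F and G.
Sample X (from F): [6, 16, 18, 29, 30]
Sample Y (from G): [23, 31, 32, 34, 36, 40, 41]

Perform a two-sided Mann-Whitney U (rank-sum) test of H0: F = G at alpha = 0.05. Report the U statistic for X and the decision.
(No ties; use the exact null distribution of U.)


Step 1: Combine and sort all 12 observations; assign midranks.
sorted (value, group): (6,X), (16,X), (18,X), (23,Y), (29,X), (30,X), (31,Y), (32,Y), (34,Y), (36,Y), (40,Y), (41,Y)
ranks: 6->1, 16->2, 18->3, 23->4, 29->5, 30->6, 31->7, 32->8, 34->9, 36->10, 40->11, 41->12
Step 2: Rank sum for X: R1 = 1 + 2 + 3 + 5 + 6 = 17.
Step 3: U_X = R1 - n1(n1+1)/2 = 17 - 5*6/2 = 17 - 15 = 2.
       U_Y = n1*n2 - U_X = 35 - 2 = 33.
Step 4: No ties, so the exact null distribution of U (based on enumerating the C(12,5) = 792 equally likely rank assignments) gives the two-sided p-value.
Step 5: p-value = 0.010101; compare to alpha = 0.05. reject H0.

U_X = 2, p = 0.010101, reject H0 at alpha = 0.05.


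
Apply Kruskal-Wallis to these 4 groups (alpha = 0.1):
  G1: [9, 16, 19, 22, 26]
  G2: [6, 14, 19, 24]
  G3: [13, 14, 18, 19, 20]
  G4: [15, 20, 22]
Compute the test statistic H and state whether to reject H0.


Step 1: Combine all N = 17 observations and assign midranks.
sorted (value, group, rank): (6,G2,1), (9,G1,2), (13,G3,3), (14,G2,4.5), (14,G3,4.5), (15,G4,6), (16,G1,7), (18,G3,8), (19,G1,10), (19,G2,10), (19,G3,10), (20,G3,12.5), (20,G4,12.5), (22,G1,14.5), (22,G4,14.5), (24,G2,16), (26,G1,17)
Step 2: Sum ranks within each group.
R_1 = 50.5 (n_1 = 5)
R_2 = 31.5 (n_2 = 4)
R_3 = 38 (n_3 = 5)
R_4 = 33 (n_4 = 3)
Step 3: H = 12/(N(N+1)) * sum(R_i^2/n_i) - 3(N+1)
     = 12/(17*18) * (50.5^2/5 + 31.5^2/4 + 38^2/5 + 33^2/3) - 3*18
     = 0.039216 * 1409.91 - 54
     = 1.290686.
Step 4: Ties present; correction factor C = 1 - 42/(17^3 - 17) = 0.991422. Corrected H = 1.290686 / 0.991422 = 1.301854.
Step 5: Under H0, H ~ chi^2(3); p-value = 0.728693.
Step 6: alpha = 0.1. fail to reject H0.

H = 1.3019, df = 3, p = 0.728693, fail to reject H0.


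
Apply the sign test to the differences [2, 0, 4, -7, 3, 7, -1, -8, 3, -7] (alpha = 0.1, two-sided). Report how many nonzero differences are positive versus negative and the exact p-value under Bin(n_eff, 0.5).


Step 1: Discard zero differences. Original n = 10; n_eff = number of nonzero differences = 9.
Nonzero differences (with sign): +2, +4, -7, +3, +7, -1, -8, +3, -7
Step 2: Count signs: positive = 5, negative = 4.
Step 3: Under H0: P(positive) = 0.5, so the number of positives S ~ Bin(9, 0.5).
Step 4: Two-sided exact p-value = sum of Bin(9,0.5) probabilities at or below the observed probability = 1.000000.
Step 5: alpha = 0.1. fail to reject H0.

n_eff = 9, pos = 5, neg = 4, p = 1.000000, fail to reject H0.


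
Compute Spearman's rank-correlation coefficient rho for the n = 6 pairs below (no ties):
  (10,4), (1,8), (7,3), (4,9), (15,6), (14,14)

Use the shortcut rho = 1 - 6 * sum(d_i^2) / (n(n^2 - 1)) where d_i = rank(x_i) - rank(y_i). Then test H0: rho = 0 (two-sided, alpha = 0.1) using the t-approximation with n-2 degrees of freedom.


Step 1: Rank x and y separately (midranks; no ties here).
rank(x): 10->4, 1->1, 7->3, 4->2, 15->6, 14->5
rank(y): 4->2, 8->4, 3->1, 9->5, 6->3, 14->6
Step 2: d_i = R_x(i) - R_y(i); compute d_i^2.
  (4-2)^2=4, (1-4)^2=9, (3-1)^2=4, (2-5)^2=9, (6-3)^2=9, (5-6)^2=1
sum(d^2) = 36.
Step 3: rho = 1 - 6*36 / (6*(6^2 - 1)) = 1 - 216/210 = -0.028571.
Step 4: Under H0, t = rho * sqrt((n-2)/(1-rho^2)) = -0.0572 ~ t(4).
Step 5: Two-sided p-value from the t-distribution with 4 df = 0.957155.
Step 6: alpha = 0.1. fail to reject H0.

rho = -0.0286, p = 0.957155, fail to reject H0 at alpha = 0.1.


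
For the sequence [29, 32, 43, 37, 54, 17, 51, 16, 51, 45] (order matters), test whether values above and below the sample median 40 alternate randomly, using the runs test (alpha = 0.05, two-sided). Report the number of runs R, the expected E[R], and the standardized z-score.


Step 1: Compute median = 40; label A = above, B = below.
Labels in order: BBABABABAA  (n_A = 5, n_B = 5)
Step 2: Count runs R = 8.
Step 3: Under H0 (random ordering), E[R] = 2*n_A*n_B/(n_A+n_B) + 1 = 2*5*5/10 + 1 = 6.0000.
        Var[R] = 2*n_A*n_B*(2*n_A*n_B - n_A - n_B) / ((n_A+n_B)^2 * (n_A+n_B-1)) = 2000/900 = 2.2222.
        SD[R] = 1.4907.
Step 4: Continuity-corrected z = (R - 0.5 - E[R]) / SD[R] = (8 - 0.5 - 6.0000) / 1.4907 = 1.0062.
Step 5: Two-sided p-value via normal approximation = 2*(1 - Phi(|z|)) = 0.314305.
Step 6: alpha = 0.05. fail to reject H0.

R = 8, z = 1.0062, p = 0.314305, fail to reject H0.


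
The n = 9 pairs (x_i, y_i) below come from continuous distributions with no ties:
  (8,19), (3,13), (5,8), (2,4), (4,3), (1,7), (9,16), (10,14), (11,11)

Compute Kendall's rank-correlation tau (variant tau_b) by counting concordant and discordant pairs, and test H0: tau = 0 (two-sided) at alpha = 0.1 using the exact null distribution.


Step 1: Enumerate the 36 unordered pairs (i,j) with i<j and classify each by sign(x_j-x_i) * sign(y_j-y_i).
  (1,2):dx=-5,dy=-6->C; (1,3):dx=-3,dy=-11->C; (1,4):dx=-6,dy=-15->C; (1,5):dx=-4,dy=-16->C
  (1,6):dx=-7,dy=-12->C; (1,7):dx=+1,dy=-3->D; (1,8):dx=+2,dy=-5->D; (1,9):dx=+3,dy=-8->D
  (2,3):dx=+2,dy=-5->D; (2,4):dx=-1,dy=-9->C; (2,5):dx=+1,dy=-10->D; (2,6):dx=-2,dy=-6->C
  (2,7):dx=+6,dy=+3->C; (2,8):dx=+7,dy=+1->C; (2,9):dx=+8,dy=-2->D; (3,4):dx=-3,dy=-4->C
  (3,5):dx=-1,dy=-5->C; (3,6):dx=-4,dy=-1->C; (3,7):dx=+4,dy=+8->C; (3,8):dx=+5,dy=+6->C
  (3,9):dx=+6,dy=+3->C; (4,5):dx=+2,dy=-1->D; (4,6):dx=-1,dy=+3->D; (4,7):dx=+7,dy=+12->C
  (4,8):dx=+8,dy=+10->C; (4,9):dx=+9,dy=+7->C; (5,6):dx=-3,dy=+4->D; (5,7):dx=+5,dy=+13->C
  (5,8):dx=+6,dy=+11->C; (5,9):dx=+7,dy=+8->C; (6,7):dx=+8,dy=+9->C; (6,8):dx=+9,dy=+7->C
  (6,9):dx=+10,dy=+4->C; (7,8):dx=+1,dy=-2->D; (7,9):dx=+2,dy=-5->D; (8,9):dx=+1,dy=-3->D
Step 2: C = 24, D = 12, total pairs = 36.
Step 3: tau = (C - D)/(n(n-1)/2) = (24 - 12)/36 = 0.333333.
Step 4: Exact two-sided p-value (enumerate n! = 362880 permutations of y under H0): p = 0.259518.
Step 5: alpha = 0.1. fail to reject H0.

tau_b = 0.3333 (C=24, D=12), p = 0.259518, fail to reject H0.


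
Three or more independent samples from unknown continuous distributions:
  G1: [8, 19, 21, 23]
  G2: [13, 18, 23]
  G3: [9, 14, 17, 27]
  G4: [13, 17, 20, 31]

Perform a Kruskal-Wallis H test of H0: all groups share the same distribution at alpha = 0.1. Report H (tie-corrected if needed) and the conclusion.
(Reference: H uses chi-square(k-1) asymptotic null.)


Step 1: Combine all N = 15 observations and assign midranks.
sorted (value, group, rank): (8,G1,1), (9,G3,2), (13,G2,3.5), (13,G4,3.5), (14,G3,5), (17,G3,6.5), (17,G4,6.5), (18,G2,8), (19,G1,9), (20,G4,10), (21,G1,11), (23,G1,12.5), (23,G2,12.5), (27,G3,14), (31,G4,15)
Step 2: Sum ranks within each group.
R_1 = 33.5 (n_1 = 4)
R_2 = 24 (n_2 = 3)
R_3 = 27.5 (n_3 = 4)
R_4 = 35 (n_4 = 4)
Step 3: H = 12/(N(N+1)) * sum(R_i^2/n_i) - 3(N+1)
     = 12/(15*16) * (33.5^2/4 + 24^2/3 + 27.5^2/4 + 35^2/4) - 3*16
     = 0.050000 * 967.875 - 48
     = 0.393750.
Step 4: Ties present; correction factor C = 1 - 18/(15^3 - 15) = 0.994643. Corrected H = 0.393750 / 0.994643 = 0.395871.
Step 5: Under H0, H ~ chi^2(3); p-value = 0.941094.
Step 6: alpha = 0.1. fail to reject H0.

H = 0.3959, df = 3, p = 0.941094, fail to reject H0.


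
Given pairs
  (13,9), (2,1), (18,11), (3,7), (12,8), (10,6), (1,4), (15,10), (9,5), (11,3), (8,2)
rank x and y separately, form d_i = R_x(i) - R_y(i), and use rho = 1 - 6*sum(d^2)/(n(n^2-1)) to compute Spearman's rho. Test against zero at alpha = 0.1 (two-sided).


Step 1: Rank x and y separately (midranks; no ties here).
rank(x): 13->9, 2->2, 18->11, 3->3, 12->8, 10->6, 1->1, 15->10, 9->5, 11->7, 8->4
rank(y): 9->9, 1->1, 11->11, 7->7, 8->8, 6->6, 4->4, 10->10, 5->5, 3->3, 2->2
Step 2: d_i = R_x(i) - R_y(i); compute d_i^2.
  (9-9)^2=0, (2-1)^2=1, (11-11)^2=0, (3-7)^2=16, (8-8)^2=0, (6-6)^2=0, (1-4)^2=9, (10-10)^2=0, (5-5)^2=0, (7-3)^2=16, (4-2)^2=4
sum(d^2) = 46.
Step 3: rho = 1 - 6*46 / (11*(11^2 - 1)) = 1 - 276/1320 = 0.790909.
Step 4: Under H0, t = rho * sqrt((n-2)/(1-rho^2)) = 3.8774 ~ t(9).
Step 5: Two-sided p-value from the t-distribution with 9 df = 0.003746.
Step 6: alpha = 0.1. reject H0.

rho = 0.7909, p = 0.003746, reject H0 at alpha = 0.1.


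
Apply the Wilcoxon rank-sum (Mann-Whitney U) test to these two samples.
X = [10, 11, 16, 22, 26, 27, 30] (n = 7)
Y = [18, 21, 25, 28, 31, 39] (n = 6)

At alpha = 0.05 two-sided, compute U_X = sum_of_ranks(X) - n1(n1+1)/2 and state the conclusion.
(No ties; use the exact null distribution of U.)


Step 1: Combine and sort all 13 observations; assign midranks.
sorted (value, group): (10,X), (11,X), (16,X), (18,Y), (21,Y), (22,X), (25,Y), (26,X), (27,X), (28,Y), (30,X), (31,Y), (39,Y)
ranks: 10->1, 11->2, 16->3, 18->4, 21->5, 22->6, 25->7, 26->8, 27->9, 28->10, 30->11, 31->12, 39->13
Step 2: Rank sum for X: R1 = 1 + 2 + 3 + 6 + 8 + 9 + 11 = 40.
Step 3: U_X = R1 - n1(n1+1)/2 = 40 - 7*8/2 = 40 - 28 = 12.
       U_Y = n1*n2 - U_X = 42 - 12 = 30.
Step 4: No ties, so the exact null distribution of U (based on enumerating the C(13,7) = 1716 equally likely rank assignments) gives the two-sided p-value.
Step 5: p-value = 0.234266; compare to alpha = 0.05. fail to reject H0.

U_X = 12, p = 0.234266, fail to reject H0 at alpha = 0.05.


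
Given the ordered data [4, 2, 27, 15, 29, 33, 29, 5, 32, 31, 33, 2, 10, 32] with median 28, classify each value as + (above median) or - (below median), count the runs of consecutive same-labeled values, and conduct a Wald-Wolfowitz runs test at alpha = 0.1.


Step 1: Compute median = 28; label A = above, B = below.
Labels in order: BBBBAAABAAABBA  (n_A = 7, n_B = 7)
Step 2: Count runs R = 6.
Step 3: Under H0 (random ordering), E[R] = 2*n_A*n_B/(n_A+n_B) + 1 = 2*7*7/14 + 1 = 8.0000.
        Var[R] = 2*n_A*n_B*(2*n_A*n_B - n_A - n_B) / ((n_A+n_B)^2 * (n_A+n_B-1)) = 8232/2548 = 3.2308.
        SD[R] = 1.7974.
Step 4: Continuity-corrected z = (R + 0.5 - E[R]) / SD[R] = (6 + 0.5 - 8.0000) / 1.7974 = -0.8345.
Step 5: Two-sided p-value via normal approximation = 2*(1 - Phi(|z|)) = 0.403986.
Step 6: alpha = 0.1. fail to reject H0.

R = 6, z = -0.8345, p = 0.403986, fail to reject H0.


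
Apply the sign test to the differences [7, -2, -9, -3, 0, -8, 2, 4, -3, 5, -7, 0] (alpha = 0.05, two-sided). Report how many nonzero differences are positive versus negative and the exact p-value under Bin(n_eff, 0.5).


Step 1: Discard zero differences. Original n = 12; n_eff = number of nonzero differences = 10.
Nonzero differences (with sign): +7, -2, -9, -3, -8, +2, +4, -3, +5, -7
Step 2: Count signs: positive = 4, negative = 6.
Step 3: Under H0: P(positive) = 0.5, so the number of positives S ~ Bin(10, 0.5).
Step 4: Two-sided exact p-value = sum of Bin(10,0.5) probabilities at or below the observed probability = 0.753906.
Step 5: alpha = 0.05. fail to reject H0.

n_eff = 10, pos = 4, neg = 6, p = 0.753906, fail to reject H0.


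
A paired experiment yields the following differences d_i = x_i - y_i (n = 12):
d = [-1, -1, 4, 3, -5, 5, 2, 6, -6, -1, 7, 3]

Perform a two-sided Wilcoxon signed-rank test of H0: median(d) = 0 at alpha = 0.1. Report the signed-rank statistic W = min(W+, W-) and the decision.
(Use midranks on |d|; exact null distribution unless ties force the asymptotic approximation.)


Step 1: Drop any zero differences (none here) and take |d_i|.
|d| = [1, 1, 4, 3, 5, 5, 2, 6, 6, 1, 7, 3]
Step 2: Midrank |d_i| (ties get averaged ranks).
ranks: |1|->2, |1|->2, |4|->7, |3|->5.5, |5|->8.5, |5|->8.5, |2|->4, |6|->10.5, |6|->10.5, |1|->2, |7|->12, |3|->5.5
Step 3: Attach original signs; sum ranks with positive sign and with negative sign.
W+ = 7 + 5.5 + 8.5 + 4 + 10.5 + 12 + 5.5 = 53
W- = 2 + 2 + 8.5 + 10.5 + 2 = 25
(Check: W+ + W- = 78 should equal n(n+1)/2 = 78.)
Step 4: Test statistic W = min(W+, W-) = 25.
Step 5: Ties in |d|, so use the tie-corrected normal approximation.
        E[W] = n(n+1)/4 = 12*13/4 = 39.
        Tie groups: |d|=1 (t=3), |d|=3 (t=2), |d|=5 (t=2), |d|=6 (t=2); sum(t^3 - t) = 42.
        Var[W] = n(n+1)(2n+1)/24 - sum(t^3-t)/48 = 3900/24 - 42/48 = 161.625.
        z = (W - E[W]) / sqrt(Var[W]) = (25 - 39) / 12.7132 = -1.1012.
        Two-sided p = 2*Phi(z) = 0.270801.
Step 6: alpha = 0.1. fail to reject H0.

W+ = 53, W- = 25, W = min = 25, p = 0.270801, fail to reject H0.


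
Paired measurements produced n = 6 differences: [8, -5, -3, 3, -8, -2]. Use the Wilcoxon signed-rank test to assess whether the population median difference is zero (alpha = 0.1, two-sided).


Step 1: Drop any zero differences (none here) and take |d_i|.
|d| = [8, 5, 3, 3, 8, 2]
Step 2: Midrank |d_i| (ties get averaged ranks).
ranks: |8|->5.5, |5|->4, |3|->2.5, |3|->2.5, |8|->5.5, |2|->1
Step 3: Attach original signs; sum ranks with positive sign and with negative sign.
W+ = 5.5 + 2.5 = 8
W- = 4 + 2.5 + 5.5 + 1 = 13
(Check: W+ + W- = 21 should equal n(n+1)/2 = 21.)
Step 4: Test statistic W = min(W+, W-) = 8.
Step 5: Ties in |d|, so use the tie-corrected normal approximation.
        E[W] = n(n+1)/4 = 6*7/4 = 10.5.
        Tie groups: |d|=3 (t=2), |d|=8 (t=2); sum(t^3 - t) = 12.
        Var[W] = n(n+1)(2n+1)/24 - sum(t^3-t)/48 = 546/24 - 12/48 = 22.5.
        z = (W - E[W]) / sqrt(Var[W]) = (8 - 10.5) / 4.7434 = -0.5270.
        Two-sided p = 2*Phi(z) = 0.598161.
Step 6: alpha = 0.1. fail to reject H0.

W+ = 8, W- = 13, W = min = 8, p = 0.598161, fail to reject H0.


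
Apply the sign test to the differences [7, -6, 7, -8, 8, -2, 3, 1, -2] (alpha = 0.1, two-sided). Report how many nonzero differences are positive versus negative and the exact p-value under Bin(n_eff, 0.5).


Step 1: Discard zero differences. Original n = 9; n_eff = number of nonzero differences = 9.
Nonzero differences (with sign): +7, -6, +7, -8, +8, -2, +3, +1, -2
Step 2: Count signs: positive = 5, negative = 4.
Step 3: Under H0: P(positive) = 0.5, so the number of positives S ~ Bin(9, 0.5).
Step 4: Two-sided exact p-value = sum of Bin(9,0.5) probabilities at or below the observed probability = 1.000000.
Step 5: alpha = 0.1. fail to reject H0.

n_eff = 9, pos = 5, neg = 4, p = 1.000000, fail to reject H0.


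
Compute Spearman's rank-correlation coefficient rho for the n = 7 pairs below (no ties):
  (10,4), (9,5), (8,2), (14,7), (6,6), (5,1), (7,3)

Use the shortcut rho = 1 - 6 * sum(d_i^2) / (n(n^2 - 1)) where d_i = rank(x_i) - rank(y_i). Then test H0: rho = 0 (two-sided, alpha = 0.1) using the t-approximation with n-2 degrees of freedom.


Step 1: Rank x and y separately (midranks; no ties here).
rank(x): 10->6, 9->5, 8->4, 14->7, 6->2, 5->1, 7->3
rank(y): 4->4, 5->5, 2->2, 7->7, 6->6, 1->1, 3->3
Step 2: d_i = R_x(i) - R_y(i); compute d_i^2.
  (6-4)^2=4, (5-5)^2=0, (4-2)^2=4, (7-7)^2=0, (2-6)^2=16, (1-1)^2=0, (3-3)^2=0
sum(d^2) = 24.
Step 3: rho = 1 - 6*24 / (7*(7^2 - 1)) = 1 - 144/336 = 0.571429.
Step 4: Under H0, t = rho * sqrt((n-2)/(1-rho^2)) = 1.5570 ~ t(5).
Step 5: Two-sided p-value from the t-distribution with 5 df = 0.180202.
Step 6: alpha = 0.1. fail to reject H0.

rho = 0.5714, p = 0.180202, fail to reject H0 at alpha = 0.1.


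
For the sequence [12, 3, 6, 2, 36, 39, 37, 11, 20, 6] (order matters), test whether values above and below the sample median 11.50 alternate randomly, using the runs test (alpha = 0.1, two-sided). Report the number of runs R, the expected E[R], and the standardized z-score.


Step 1: Compute median = 11.50; label A = above, B = below.
Labels in order: ABBBAAABAB  (n_A = 5, n_B = 5)
Step 2: Count runs R = 6.
Step 3: Under H0 (random ordering), E[R] = 2*n_A*n_B/(n_A+n_B) + 1 = 2*5*5/10 + 1 = 6.0000.
        Var[R] = 2*n_A*n_B*(2*n_A*n_B - n_A - n_B) / ((n_A+n_B)^2 * (n_A+n_B-1)) = 2000/900 = 2.2222.
        SD[R] = 1.4907.
Step 4: R = E[R], so z = 0 with no continuity correction.
Step 5: Two-sided p-value via normal approximation = 2*(1 - Phi(|z|)) = 1.000000.
Step 6: alpha = 0.1. fail to reject H0.

R = 6, z = 0.0000, p = 1.000000, fail to reject H0.


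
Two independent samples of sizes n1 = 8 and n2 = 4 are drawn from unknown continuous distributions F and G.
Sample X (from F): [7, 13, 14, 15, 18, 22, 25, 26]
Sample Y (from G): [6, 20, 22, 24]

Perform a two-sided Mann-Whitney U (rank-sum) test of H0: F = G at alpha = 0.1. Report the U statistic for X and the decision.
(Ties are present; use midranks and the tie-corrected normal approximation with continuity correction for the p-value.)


Step 1: Combine and sort all 12 observations; assign midranks.
sorted (value, group): (6,Y), (7,X), (13,X), (14,X), (15,X), (18,X), (20,Y), (22,X), (22,Y), (24,Y), (25,X), (26,X)
ranks: 6->1, 7->2, 13->3, 14->4, 15->5, 18->6, 20->7, 22->8.5, 22->8.5, 24->10, 25->11, 26->12
Step 2: Rank sum for X: R1 = 2 + 3 + 4 + 5 + 6 + 8.5 + 11 + 12 = 51.5.
Step 3: U_X = R1 - n1(n1+1)/2 = 51.5 - 8*9/2 = 51.5 - 36 = 15.5.
       U_Y = n1*n2 - U_X = 32 - 15.5 = 16.5.
Step 4: Ties are present, so use the tie-corrected normal approximation (with continuity correction) for the p-value.
Step 5: p-value = 1.000000; compare to alpha = 0.1. fail to reject H0.

U_X = 15.5, p = 1.000000, fail to reject H0 at alpha = 0.1.


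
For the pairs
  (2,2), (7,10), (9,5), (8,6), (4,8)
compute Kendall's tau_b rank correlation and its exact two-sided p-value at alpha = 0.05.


Step 1: Enumerate the 10 unordered pairs (i,j) with i<j and classify each by sign(x_j-x_i) * sign(y_j-y_i).
  (1,2):dx=+5,dy=+8->C; (1,3):dx=+7,dy=+3->C; (1,4):dx=+6,dy=+4->C; (1,5):dx=+2,dy=+6->C
  (2,3):dx=+2,dy=-5->D; (2,4):dx=+1,dy=-4->D; (2,5):dx=-3,dy=-2->C; (3,4):dx=-1,dy=+1->D
  (3,5):dx=-5,dy=+3->D; (4,5):dx=-4,dy=+2->D
Step 2: C = 5, D = 5, total pairs = 10.
Step 3: tau = (C - D)/(n(n-1)/2) = (5 - 5)/10 = 0.000000.
Step 4: Exact two-sided p-value (enumerate n! = 120 permutations of y under H0): p = 1.000000.
Step 5: alpha = 0.05. fail to reject H0.

tau_b = 0.0000 (C=5, D=5), p = 1.000000, fail to reject H0.
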